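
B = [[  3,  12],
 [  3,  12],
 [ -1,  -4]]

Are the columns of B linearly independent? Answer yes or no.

Row reduce B to echelon form.
R2 ← R2 − R1: [0, 0]
R3 ← R3 + (1/3)·R1: [0, 0]
1 pivot among 2 columns.
Only 1 < 2 pivot columns, so the columns are linearly dependent.

no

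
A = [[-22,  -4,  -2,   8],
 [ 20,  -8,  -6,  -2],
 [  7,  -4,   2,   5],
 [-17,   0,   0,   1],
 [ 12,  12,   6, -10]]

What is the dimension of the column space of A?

4

Row reduce to echelon form.
R2 ← R2 + (10/11)·R1: [0, -128/11, -86/11, 58/11]
R3 ← R3 + (7/22)·R1: [0, -58/11, 15/11, 83/11]
R4 ← R4 − (17/22)·R1: [0, 34/11, 17/11, -57/11]
R5 ← R5 + (6/11)·R1: [0, 108/11, 54/11, -62/11]
R3 ← R3 − (29/64)·R2: [0, 0, 157/32, 165/32]
R4 ← R4 + (17/64)·R2: [0, 0, -17/32, -121/32]
R5 ← R5 + (27/32)·R2: [0, 0, -27/16, -19/16]
R4 ← R4 + (17/157)·R3: [0, 0, 0, -506/157]
R5 ← R5 + (54/157)·R3: [0, 0, 0, 92/157]
R5 ← R5 + (2/11)·R4: [0, 0, 0, 0]
Echelon form has 4 nonzero rows, so rank(A) = 4.
The column space has dimension equal to the rank: 4.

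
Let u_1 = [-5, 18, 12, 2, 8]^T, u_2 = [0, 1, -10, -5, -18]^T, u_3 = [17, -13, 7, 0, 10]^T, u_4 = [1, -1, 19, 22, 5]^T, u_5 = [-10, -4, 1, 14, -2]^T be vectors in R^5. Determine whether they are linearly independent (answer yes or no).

Form the matrix with these vectors as rows and row reduce.
R3 ← R3 + (17/5)·R1: [0, 241/5, 239/5, 34/5, 186/5]
R4 ← R4 + (1/5)·R1: [0, 13/5, 107/5, 112/5, 33/5]
R5 ← R5 − (2)·R1: [0, -40, -23, 10, -18]
R3 ← R3 − (241/5)·R2: [0, 0, 2649/5, 1239/5, 4524/5]
R4 ← R4 − (13/5)·R2: [0, 0, 237/5, 177/5, 267/5]
R5 ← R5 + (40)·R2: [0, 0, -423, -190, -738]
R4 ← R4 − (79/883)·R3: [0, 0, 0, 11682/883, -24327/883]
R5 ← R5 + (705/883)·R3: [0, 0, 0, 6929/883, -13770/883]
R5 ← R5 − (6929/11682)·R4: [0, 0, 0, 0, 969/1298]
5 nonzero rows, so the 5 vectors span a space of dimension 5.
Since 5 = 5, the vectors are linearly independent.

yes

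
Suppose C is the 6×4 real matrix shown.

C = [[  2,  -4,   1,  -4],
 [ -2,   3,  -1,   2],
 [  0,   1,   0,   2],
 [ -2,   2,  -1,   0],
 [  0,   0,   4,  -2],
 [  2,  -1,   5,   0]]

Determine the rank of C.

3

Row reduce to echelon form.
R2 ← R2 + R1: [0, -1, 0, -2]
R4 ← R4 + R1: [0, -2, 0, -4]
R6 ← R6 − R1: [0, 3, 4, 4]
R3 ← R3 + R2: [0, 0, 0, 0]
R4 ← R4 − (2)·R2: [0, 0, 0, 0]
R6 ← R6 + (3)·R2: [0, 0, 4, -2]
Swap R3 ↔ R5
R6 ← R6 − R3: [0, 0, 0, 0]
Echelon form has 3 nonzero rows, so rank(C) = 3.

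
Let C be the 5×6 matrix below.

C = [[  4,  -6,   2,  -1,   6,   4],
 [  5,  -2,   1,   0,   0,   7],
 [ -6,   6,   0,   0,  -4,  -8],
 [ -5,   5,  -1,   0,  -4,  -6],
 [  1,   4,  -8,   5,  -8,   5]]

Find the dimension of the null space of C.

2

Row reduce to echelon form.
R2 ← R2 − (5/4)·R1: [0, 11/2, -3/2, 5/4, -15/2, 2]
R3 ← R3 + (3/2)·R1: [0, -3, 3, -3/2, 5, -2]
R4 ← R4 + (5/4)·R1: [0, -5/2, 3/2, -5/4, 7/2, -1]
R5 ← R5 − (1/4)·R1: [0, 11/2, -17/2, 21/4, -19/2, 4]
R3 ← R3 + (6/11)·R2: [0, 0, 24/11, -9/11, 10/11, -10/11]
R4 ← R4 + (5/11)·R2: [0, 0, 9/11, -15/22, 1/11, -1/11]
R5 ← R5 − R2: [0, 0, -7, 4, -2, 2]
R4 ← R4 − (3/8)·R3: [0, 0, 0, -3/8, -1/4, 1/4]
R5 ← R5 + (77/24)·R3: [0, 0, 0, 11/8, 11/12, -11/12]
R5 ← R5 + (11/3)·R4: [0, 0, 0, 0, 0, 0]
4 nonzero rows, so rank(C) = 4.
C has 6 columns; by rank–nullity, nullity = 6 − 4 = 2.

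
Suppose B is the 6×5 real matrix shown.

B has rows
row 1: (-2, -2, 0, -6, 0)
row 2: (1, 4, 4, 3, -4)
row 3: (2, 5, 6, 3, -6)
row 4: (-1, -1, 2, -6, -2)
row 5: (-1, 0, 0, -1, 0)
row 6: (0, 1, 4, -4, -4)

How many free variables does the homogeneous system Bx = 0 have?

2

Row reduce to echelon form.
R2 ← R2 + (1/2)·R1: [0, 3, 4, 0, -4]
R3 ← R3 + R1: [0, 3, 6, -3, -6]
R4 ← R4 − (1/2)·R1: [0, 0, 2, -3, -2]
R5 ← R5 − (1/2)·R1: [0, 1, 0, 2, 0]
R3 ← R3 − R2: [0, 0, 2, -3, -2]
R5 ← R5 − (1/3)·R2: [0, 0, -4/3, 2, 4/3]
R6 ← R6 − (1/3)·R2: [0, 0, 8/3, -4, -8/3]
R4 ← R4 − R3: [0, 0, 0, 0, 0]
R5 ← R5 + (2/3)·R3: [0, 0, 0, 0, 0]
R6 ← R6 − (4/3)·R3: [0, 0, 0, 0, 0]
3 nonzero rows, so rank(B) = 3.
B has 5 columns; by rank–nullity, nullity = 5 − 3 = 2.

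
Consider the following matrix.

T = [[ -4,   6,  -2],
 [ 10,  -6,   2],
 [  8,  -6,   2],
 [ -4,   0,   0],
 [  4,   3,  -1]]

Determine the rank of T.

2

Row reduce to echelon form.
R2 ← R2 + (5/2)·R1: [0, 9, -3]
R3 ← R3 + (2)·R1: [0, 6, -2]
R4 ← R4 − R1: [0, -6, 2]
R5 ← R5 + R1: [0, 9, -3]
R3 ← R3 − (2/3)·R2: [0, 0, 0]
R4 ← R4 + (2/3)·R2: [0, 0, 0]
R5 ← R5 − R2: [0, 0, 0]
Echelon form has 2 nonzero rows, so rank(T) = 2.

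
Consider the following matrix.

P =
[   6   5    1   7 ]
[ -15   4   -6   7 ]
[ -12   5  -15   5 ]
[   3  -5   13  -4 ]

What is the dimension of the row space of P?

3

Row reduce to echelon form.
R2 ← R2 + (5/2)·R1: [0, 33/2, -7/2, 49/2]
R3 ← R3 + (2)·R1: [0, 15, -13, 19]
R4 ← R4 − (1/2)·R1: [0, -15/2, 25/2, -15/2]
R3 ← R3 − (10/11)·R2: [0, 0, -108/11, -36/11]
R4 ← R4 + (5/11)·R2: [0, 0, 120/11, 40/11]
R4 ← R4 + (10/9)·R3: [0, 0, 0, 0]
Echelon form has 3 nonzero rows, so rank(P) = 3.
The row space has dimension equal to the rank: 3.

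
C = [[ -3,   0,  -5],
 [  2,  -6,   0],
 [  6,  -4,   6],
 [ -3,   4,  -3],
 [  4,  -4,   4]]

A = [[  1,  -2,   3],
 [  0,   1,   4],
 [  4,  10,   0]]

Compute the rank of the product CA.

First compute CA:
[[-23, -44,  -9],
 [  2, -10, -18],
 [ 30,  44,   2],
 [-15, -20,   7],
 [ 20,  28,  -4]]
Now row reduce the product.
R2 ← R2 + (2/23)·R1: [0, -318/23, -432/23]
R3 ← R3 + (30/23)·R1: [0, -308/23, -224/23]
R4 ← R4 − (15/23)·R1: [0, 200/23, 296/23]
R5 ← R5 + (20/23)·R1: [0, -236/23, -272/23]
R3 ← R3 − (154/159)·R2: [0, 0, 448/53]
R4 ← R4 + (100/159)·R2: [0, 0, 56/53]
R5 ← R5 − (118/159)·R2: [0, 0, 112/53]
R4 ← R4 − (1/8)·R3: [0, 0, 0]
R5 ← R5 − (1/4)·R3: [0, 0, 0]
3 nonzero rows, so rank(CA) = 3.

3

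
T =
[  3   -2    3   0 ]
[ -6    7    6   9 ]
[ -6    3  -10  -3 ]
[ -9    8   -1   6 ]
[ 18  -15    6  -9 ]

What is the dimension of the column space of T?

Row reduce to echelon form.
R2 ← R2 + (2)·R1: [0, 3, 12, 9]
R3 ← R3 + (2)·R1: [0, -1, -4, -3]
R4 ← R4 + (3)·R1: [0, 2, 8, 6]
R5 ← R5 − (6)·R1: [0, -3, -12, -9]
R3 ← R3 + (1/3)·R2: [0, 0, 0, 0]
R4 ← R4 − (2/3)·R2: [0, 0, 0, 0]
R5 ← R5 + R2: [0, 0, 0, 0]
Echelon form has 2 nonzero rows, so rank(T) = 2.
The column space has dimension equal to the rank: 2.

2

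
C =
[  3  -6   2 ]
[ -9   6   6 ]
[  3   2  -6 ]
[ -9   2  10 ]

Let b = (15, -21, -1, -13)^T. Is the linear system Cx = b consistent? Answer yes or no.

yes

Row reduce the augmented matrix [C | b].
R2 ← R2 + (3)·R1: [0, -12, 12, 24]
R3 ← R3 − R1: [0, 8, -8, -16]
R4 ← R4 + (3)·R1: [0, -16, 16, 32]
R3 ← R3 + (2/3)·R2: [0, 0, 0, 0]
R4 ← R4 − (4/3)·R2: [0, 0, 0, 0]
The echelon form has 2 nonzero rows, and every pivot lies in the first 3 columns, so rank(C) = rank([C|b]) = 2.
The system is consistent.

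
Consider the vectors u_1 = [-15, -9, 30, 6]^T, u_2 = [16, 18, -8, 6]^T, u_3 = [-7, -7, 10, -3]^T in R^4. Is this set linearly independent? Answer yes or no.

Form the matrix with these vectors as rows and row reduce.
R2 ← R2 + (16/15)·R1: [0, 42/5, 24, 62/5]
R3 ← R3 − (7/15)·R1: [0, -14/5, -4, -29/5]
R3 ← R3 + (1/3)·R2: [0, 0, 4, -5/3]
3 nonzero rows, so the 3 vectors span a space of dimension 3.
Since 3 = 3, the vectors are linearly independent.

yes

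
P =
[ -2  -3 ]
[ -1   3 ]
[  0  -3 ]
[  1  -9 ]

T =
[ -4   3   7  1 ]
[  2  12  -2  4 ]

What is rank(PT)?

2

First compute PT:
[[  2, -42,  -8, -14],
 [ 10,  33, -13,  11],
 [ -6, -36,   6, -12],
 [-22, -105,  25, -35]]
Now row reduce the product.
R2 ← R2 − (5)·R1: [0, 243, 27, 81]
R3 ← R3 + (3)·R1: [0, -162, -18, -54]
R4 ← R4 + (11)·R1: [0, -567, -63, -189]
R3 ← R3 + (2/3)·R2: [0, 0, 0, 0]
R4 ← R4 + (7/3)·R2: [0, 0, 0, 0]
2 nonzero rows, so rank(PT) = 2.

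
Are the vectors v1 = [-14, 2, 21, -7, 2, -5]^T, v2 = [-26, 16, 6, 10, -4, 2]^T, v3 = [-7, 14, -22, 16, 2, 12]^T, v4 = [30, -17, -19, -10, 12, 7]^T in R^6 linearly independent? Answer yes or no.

Form the matrix with these vectors as rows and row reduce.
R2 ← R2 − (13/7)·R1: [0, 86/7, -33, 23, -54/7, 79/7]
R3 ← R3 − (1/2)·R1: [0, 13, -65/2, 39/2, 1, 29/2]
R4 ← R4 + (15/7)·R1: [0, -89/7, 26, -25, 114/7, -26/7]
R3 ← R3 − (91/86)·R2: [0, 0, 104/43, -208/43, 394/43, 110/43]
R4 ← R4 + (89/86)·R2: [0, 0, -701/86, -103/86, 357/43, 685/86]
R4 ← R4 + (701/208)·R3: [0, 0, 0, -35/2, 4075/104, 1725/104]
4 nonzero rows, so the 4 vectors span a space of dimension 4.
Since 4 = 4, the vectors are linearly independent.

yes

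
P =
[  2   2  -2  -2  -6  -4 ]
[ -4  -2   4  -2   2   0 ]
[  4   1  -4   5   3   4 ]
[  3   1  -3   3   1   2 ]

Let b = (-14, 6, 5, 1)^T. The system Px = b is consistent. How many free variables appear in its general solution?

Row reduce the augmented matrix [P | b].
R2 ← R2 + (2)·R1: [0, 2, 0, -6, -10, -8, -22]
R3 ← R3 − (2)·R1: [0, -3, 0, 9, 15, 12, 33]
R4 ← R4 − (3/2)·R1: [0, -2, 0, 6, 10, 8, 22]
R3 ← R3 + (3/2)·R2: [0, 0, 0, 0, 0, 0, 0]
R4 ← R4 + R2: [0, 0, 0, 0, 0, 0, 0]
The echelon form has 2 nonzero rows, and every pivot lies in the first 6 columns, so rank(P) = rank([P|b]) = 2.
The system is consistent.
Free variables = (unknowns) − (rank) = 6 − 2 = 4.

4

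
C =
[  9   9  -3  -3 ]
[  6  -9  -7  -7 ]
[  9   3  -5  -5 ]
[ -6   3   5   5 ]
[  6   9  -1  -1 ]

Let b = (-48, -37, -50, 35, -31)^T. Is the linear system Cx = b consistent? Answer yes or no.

Row reduce the augmented matrix [C | b].
R2 ← R2 − (2/3)·R1: [0, -15, -5, -5, -5]
R3 ← R3 − R1: [0, -6, -2, -2, -2]
R4 ← R4 + (2/3)·R1: [0, 9, 3, 3, 3]
R5 ← R5 − (2/3)·R1: [0, 3, 1, 1, 1]
R3 ← R3 − (2/5)·R2: [0, 0, 0, 0, 0]
R4 ← R4 + (3/5)·R2: [0, 0, 0, 0, 0]
R5 ← R5 + (1/5)·R2: [0, 0, 0, 0, 0]
The echelon form has 2 nonzero rows, and every pivot lies in the first 4 columns, so rank(C) = rank([C|b]) = 2.
The system is consistent.

yes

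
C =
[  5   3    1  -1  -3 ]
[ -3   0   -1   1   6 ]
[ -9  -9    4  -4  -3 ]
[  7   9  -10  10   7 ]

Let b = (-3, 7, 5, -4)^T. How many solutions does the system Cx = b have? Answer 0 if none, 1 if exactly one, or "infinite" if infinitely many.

Row reduce the augmented matrix [C | b].
R2 ← R2 + (3/5)·R1: [0, 9/5, -2/5, 2/5, 21/5, 26/5]
R3 ← R3 + (9/5)·R1: [0, -18/5, 29/5, -29/5, -42/5, -2/5]
R4 ← R4 − (7/5)·R1: [0, 24/5, -57/5, 57/5, 56/5, 1/5]
R3 ← R3 + (2)·R2: [0, 0, 5, -5, 0, 10]
R4 ← R4 − (8/3)·R2: [0, 0, -31/3, 31/3, 0, -41/3]
R4 ← R4 + (31/15)·R3: [0, 0, 0, 0, 0, 7]
The echelon form has 4 nonzero rows; the last pivot sits in the augmented column, so rank(C) = 3 but rank([C|b]) = 4.
Since the ranks differ, the system is inconsistent.
It has no solutions.

0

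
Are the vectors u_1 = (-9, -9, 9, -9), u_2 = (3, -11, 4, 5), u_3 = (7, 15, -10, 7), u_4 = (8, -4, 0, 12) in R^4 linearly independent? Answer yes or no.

no

Form the matrix with these vectors as rows and row reduce.
R2 ← R2 + (1/3)·R1: [0, -14, 7, 2]
R3 ← R3 + (7/9)·R1: [0, 8, -3, 0]
R4 ← R4 + (8/9)·R1: [0, -12, 8, 4]
R3 ← R3 + (4/7)·R2: [0, 0, 1, 8/7]
R4 ← R4 − (6/7)·R2: [0, 0, 2, 16/7]
R4 ← R4 − (2)·R3: [0, 0, 0, 0]
3 nonzero rows, so the 4 vectors span a space of dimension 3.
Since 3 < 4, the vectors are linearly dependent.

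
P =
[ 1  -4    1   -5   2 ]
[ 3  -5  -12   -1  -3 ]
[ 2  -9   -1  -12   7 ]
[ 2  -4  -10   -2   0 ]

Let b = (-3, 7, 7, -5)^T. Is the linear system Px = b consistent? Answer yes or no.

Row reduce the augmented matrix [P | b].
R2 ← R2 − (3)·R1: [0, 7, -15, 14, -9, 16]
R3 ← R3 − (2)·R1: [0, -1, -3, -2, 3, 13]
R4 ← R4 − (2)·R1: [0, 4, -12, 8, -4, 1]
R3 ← R3 + (1/7)·R2: [0, 0, -36/7, 0, 12/7, 107/7]
R4 ← R4 − (4/7)·R2: [0, 0, -24/7, 0, 8/7, -57/7]
R4 ← R4 − (2/3)·R3: [0, 0, 0, 0, 0, -55/3]
The echelon form has 4 nonzero rows; the last pivot sits in the augmented column, so rank(P) = 3 but rank([P|b]) = 4.
Since the ranks differ, the system is inconsistent.

no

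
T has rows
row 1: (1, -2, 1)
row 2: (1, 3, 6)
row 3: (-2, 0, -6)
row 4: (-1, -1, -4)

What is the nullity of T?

Row reduce to echelon form.
R2 ← R2 − R1: [0, 5, 5]
R3 ← R3 + (2)·R1: [0, -4, -4]
R4 ← R4 + R1: [0, -3, -3]
R3 ← R3 + (4/5)·R2: [0, 0, 0]
R4 ← R4 + (3/5)·R2: [0, 0, 0]
2 nonzero rows, so rank(T) = 2.
T has 3 columns; by rank–nullity, nullity = 3 − 2 = 1.

1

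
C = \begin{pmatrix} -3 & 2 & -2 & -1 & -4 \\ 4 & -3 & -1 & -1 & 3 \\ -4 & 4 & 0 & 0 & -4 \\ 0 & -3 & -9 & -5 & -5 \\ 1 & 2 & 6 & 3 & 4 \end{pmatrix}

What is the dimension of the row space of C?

3

Row reduce to echelon form.
R2 ← R2 + (4/3)·R1: [0, -1/3, -11/3, -7/3, -7/3]
R3 ← R3 − (4/3)·R1: [0, 4/3, 8/3, 4/3, 4/3]
R5 ← R5 + (1/3)·R1: [0, 8/3, 16/3, 8/3, 8/3]
R3 ← R3 + (4)·R2: [0, 0, -12, -8, -8]
R4 ← R4 − (9)·R2: [0, 0, 24, 16, 16]
R5 ← R5 + (8)·R2: [0, 0, -24, -16, -16]
R4 ← R4 + (2)·R3: [0, 0, 0, 0, 0]
R5 ← R5 − (2)·R3: [0, 0, 0, 0, 0]
Echelon form has 3 nonzero rows, so rank(C) = 3.
The row space has dimension equal to the rank: 3.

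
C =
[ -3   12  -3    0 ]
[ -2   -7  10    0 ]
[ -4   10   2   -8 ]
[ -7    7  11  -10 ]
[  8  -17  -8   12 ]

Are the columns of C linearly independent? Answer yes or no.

yes

Row reduce C to echelon form.
R2 ← R2 − (2/3)·R1: [0, -15, 12, 0]
R3 ← R3 − (4/3)·R1: [0, -6, 6, -8]
R4 ← R4 − (7/3)·R1: [0, -21, 18, -10]
R5 ← R5 + (8/3)·R1: [0, 15, -16, 12]
R3 ← R3 − (2/5)·R2: [0, 0, 6/5, -8]
R4 ← R4 − (7/5)·R2: [0, 0, 6/5, -10]
R5 ← R5 + R2: [0, 0, -4, 12]
R4 ← R4 − R3: [0, 0, 0, -2]
R5 ← R5 + (10/3)·R3: [0, 0, 0, -44/3]
R5 ← R5 − (22/3)·R4: [0, 0, 0, 0]
4 pivots among 4 columns.
Every column is a pivot column, so the columns are linearly independent.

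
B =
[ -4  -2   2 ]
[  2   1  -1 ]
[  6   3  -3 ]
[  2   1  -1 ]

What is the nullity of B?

2

Row reduce to echelon form.
R2 ← R2 + (1/2)·R1: [0, 0, 0]
R3 ← R3 + (3/2)·R1: [0, 0, 0]
R4 ← R4 + (1/2)·R1: [0, 0, 0]
1 nonzero row, so rank(B) = 1.
B has 3 columns; by rank–nullity, nullity = 3 − 1 = 2.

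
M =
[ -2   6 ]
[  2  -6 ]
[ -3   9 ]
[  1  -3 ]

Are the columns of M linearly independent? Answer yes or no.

no

Row reduce M to echelon form.
R2 ← R2 + R1: [0, 0]
R3 ← R3 − (3/2)·R1: [0, 0]
R4 ← R4 + (1/2)·R1: [0, 0]
1 pivot among 2 columns.
Only 1 < 2 pivot columns, so the columns are linearly dependent.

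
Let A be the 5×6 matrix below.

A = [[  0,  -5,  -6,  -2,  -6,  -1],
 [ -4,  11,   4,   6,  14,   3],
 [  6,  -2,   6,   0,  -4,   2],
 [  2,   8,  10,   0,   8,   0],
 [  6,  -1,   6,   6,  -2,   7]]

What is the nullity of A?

2

Row reduce to echelon form.
Swap R1 ↔ R2
R3 ← R3 + (3/2)·R1: [0, 29/2, 12, 9, 17, 13/2]
R4 ← R4 + (1/2)·R1: [0, 27/2, 12, 3, 15, 3/2]
R5 ← R5 + (3/2)·R1: [0, 31/2, 12, 15, 19, 23/2]
R3 ← R3 + (29/10)·R2: [0, 0, -27/5, 16/5, -2/5, 18/5]
R4 ← R4 + (27/10)·R2: [0, 0, -21/5, -12/5, -6/5, -6/5]
R5 ← R5 + (31/10)·R2: [0, 0, -33/5, 44/5, 2/5, 42/5]
R4 ← R4 − (7/9)·R3: [0, 0, 0, -44/9, -8/9, -4]
R5 ← R5 − (11/9)·R3: [0, 0, 0, 44/9, 8/9, 4]
R5 ← R5 + R4: [0, 0, 0, 0, 0, 0]
4 nonzero rows, so rank(A) = 4.
A has 6 columns; by rank–nullity, nullity = 6 − 4 = 2.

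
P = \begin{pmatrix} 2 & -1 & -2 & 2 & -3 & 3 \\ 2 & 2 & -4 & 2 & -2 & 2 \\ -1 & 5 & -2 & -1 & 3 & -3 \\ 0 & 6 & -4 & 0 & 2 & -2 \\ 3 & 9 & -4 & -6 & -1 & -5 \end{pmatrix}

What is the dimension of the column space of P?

3

Row reduce to echelon form.
R2 ← R2 − R1: [0, 3, -2, 0, 1, -1]
R3 ← R3 + (1/2)·R1: [0, 9/2, -3, 0, 3/2, -3/2]
R5 ← R5 − (3/2)·R1: [0, 21/2, -1, -9, 7/2, -19/2]
R3 ← R3 − (3/2)·R2: [0, 0, 0, 0, 0, 0]
R4 ← R4 − (2)·R2: [0, 0, 0, 0, 0, 0]
R5 ← R5 − (7/2)·R2: [0, 0, 6, -9, 0, -6]
Swap R3 ↔ R5
Echelon form has 3 nonzero rows, so rank(P) = 3.
The column space has dimension equal to the rank: 3.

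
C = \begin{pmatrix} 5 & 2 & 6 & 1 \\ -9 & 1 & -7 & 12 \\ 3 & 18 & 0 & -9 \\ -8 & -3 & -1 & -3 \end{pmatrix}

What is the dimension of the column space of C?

4

Row reduce to echelon form.
R2 ← R2 + (9/5)·R1: [0, 23/5, 19/5, 69/5]
R3 ← R3 − (3/5)·R1: [0, 84/5, -18/5, -48/5]
R4 ← R4 + (8/5)·R1: [0, 1/5, 43/5, -7/5]
R3 ← R3 − (84/23)·R2: [0, 0, -402/23, -60]
R4 ← R4 − (1/23)·R2: [0, 0, 194/23, -2]
R4 ← R4 + (97/201)·R3: [0, 0, 0, -2074/67]
Echelon form has 4 nonzero rows, so rank(C) = 4.
The column space has dimension equal to the rank: 4.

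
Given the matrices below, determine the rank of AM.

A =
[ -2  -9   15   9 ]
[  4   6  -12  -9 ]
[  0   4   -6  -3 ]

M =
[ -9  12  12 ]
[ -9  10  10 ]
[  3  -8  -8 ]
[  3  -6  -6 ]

2

First compute AM:
[[171, -288, -288],
 [-153, 258, 258],
 [-63, 106, 106]]
Now row reduce the product.
R2 ← R2 + (17/19)·R1: [0, 6/19, 6/19]
R3 ← R3 + (7/19)·R1: [0, -2/19, -2/19]
R3 ← R3 + (1/3)·R2: [0, 0, 0]
2 nonzero rows, so rank(AM) = 2.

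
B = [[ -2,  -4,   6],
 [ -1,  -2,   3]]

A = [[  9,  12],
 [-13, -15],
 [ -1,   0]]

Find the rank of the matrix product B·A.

First compute BA:
[[ 28,  36],
 [ 14,  18]]
Now row reduce the product.
R2 ← R2 − (1/2)·R1: [0, 0]
1 nonzero row, so rank(BA) = 1.

1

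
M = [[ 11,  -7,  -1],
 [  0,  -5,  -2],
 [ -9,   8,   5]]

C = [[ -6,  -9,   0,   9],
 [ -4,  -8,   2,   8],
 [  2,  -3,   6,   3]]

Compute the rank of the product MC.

2

First compute MC:
[[-40, -40, -20,  40],
 [ 16,  46, -22, -46],
 [ 32,   2,  46,  -2]]
Now row reduce the product.
R2 ← R2 + (2/5)·R1: [0, 30, -30, -30]
R3 ← R3 + (4/5)·R1: [0, -30, 30, 30]
R3 ← R3 + R2: [0, 0, 0, 0]
2 nonzero rows, so rank(MC) = 2.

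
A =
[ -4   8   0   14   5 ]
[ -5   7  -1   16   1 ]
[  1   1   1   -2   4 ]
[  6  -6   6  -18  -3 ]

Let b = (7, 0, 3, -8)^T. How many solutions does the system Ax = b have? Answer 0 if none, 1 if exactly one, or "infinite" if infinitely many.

0

Row reduce the augmented matrix [A | b].
R2 ← R2 − (5/4)·R1: [0, -3, -1, -3/2, -21/4, -35/4]
R3 ← R3 + (1/4)·R1: [0, 3, 1, 3/2, 21/4, 19/4]
R4 ← R4 + (3/2)·R1: [0, 6, 6, 3, 9/2, 5/2]
R3 ← R3 + R2: [0, 0, 0, 0, 0, -4]
R4 ← R4 + (2)·R2: [0, 0, 4, 0, -6, -15]
Swap R3 ↔ R4
The echelon form has 4 nonzero rows; the last pivot sits in the augmented column, so rank(A) = 3 but rank([A|b]) = 4.
Since the ranks differ, the system is inconsistent.
It has no solutions.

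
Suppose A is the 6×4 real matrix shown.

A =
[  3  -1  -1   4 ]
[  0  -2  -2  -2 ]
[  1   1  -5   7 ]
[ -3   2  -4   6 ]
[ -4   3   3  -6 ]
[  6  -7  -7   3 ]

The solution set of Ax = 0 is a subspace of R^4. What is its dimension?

0

Row reduce to echelon form.
R3 ← R3 − (1/3)·R1: [0, 4/3, -14/3, 17/3]
R4 ← R4 + R1: [0, 1, -5, 10]
R5 ← R5 + (4/3)·R1: [0, 5/3, 5/3, -2/3]
R6 ← R6 − (2)·R1: [0, -5, -5, -5]
R3 ← R3 + (2/3)·R2: [0, 0, -6, 13/3]
R4 ← R4 + (1/2)·R2: [0, 0, -6, 9]
R5 ← R5 + (5/6)·R2: [0, 0, 0, -7/3]
R6 ← R6 − (5/2)·R2: [0, 0, 0, 0]
R4 ← R4 − R3: [0, 0, 0, 14/3]
R5 ← R5 + (1/2)·R4: [0, 0, 0, 0]
4 nonzero rows, so rank(A) = 4.
A has 4 columns; by rank–nullity, nullity = 4 − 4 = 0.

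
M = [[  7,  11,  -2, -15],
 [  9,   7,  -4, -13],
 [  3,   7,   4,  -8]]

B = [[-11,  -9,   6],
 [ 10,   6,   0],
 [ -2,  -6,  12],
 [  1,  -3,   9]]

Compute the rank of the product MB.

First compute MB:
[[ 22,  60, -117],
 [-34,  24, -111],
 [ 21,  15,  -6]]
Now row reduce the product.
R2 ← R2 + (17/11)·R1: [0, 1284/11, -3210/11]
R3 ← R3 − (21/22)·R1: [0, -465/11, 2325/22]
R3 ← R3 + (155/428)·R2: [0, 0, 0]
2 nonzero rows, so rank(MB) = 2.

2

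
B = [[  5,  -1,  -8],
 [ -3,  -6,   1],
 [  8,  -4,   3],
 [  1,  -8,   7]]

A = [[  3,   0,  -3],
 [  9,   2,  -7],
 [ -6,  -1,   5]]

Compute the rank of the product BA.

2

First compute BA:
[[ 54,   6, -48],
 [-69, -13,  56],
 [-30, -11,  19],
 [-111, -23,  88]]
Now row reduce the product.
R2 ← R2 + (23/18)·R1: [0, -16/3, -16/3]
R3 ← R3 + (5/9)·R1: [0, -23/3, -23/3]
R4 ← R4 + (37/18)·R1: [0, -32/3, -32/3]
R3 ← R3 − (23/16)·R2: [0, 0, 0]
R4 ← R4 − (2)·R2: [0, 0, 0]
2 nonzero rows, so rank(BA) = 2.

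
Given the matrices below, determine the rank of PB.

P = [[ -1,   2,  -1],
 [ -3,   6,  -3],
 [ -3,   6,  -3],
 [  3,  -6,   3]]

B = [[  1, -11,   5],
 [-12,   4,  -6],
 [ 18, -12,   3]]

First compute PB:
[[-43,  31, -20],
 [-129,  93, -60],
 [-129,  93, -60],
 [129, -93,  60]]
Now row reduce the product.
R2 ← R2 − (3)·R1: [0, 0, 0]
R3 ← R3 − (3)·R1: [0, 0, 0]
R4 ← R4 + (3)·R1: [0, 0, 0]
1 nonzero row, so rank(PB) = 1.

1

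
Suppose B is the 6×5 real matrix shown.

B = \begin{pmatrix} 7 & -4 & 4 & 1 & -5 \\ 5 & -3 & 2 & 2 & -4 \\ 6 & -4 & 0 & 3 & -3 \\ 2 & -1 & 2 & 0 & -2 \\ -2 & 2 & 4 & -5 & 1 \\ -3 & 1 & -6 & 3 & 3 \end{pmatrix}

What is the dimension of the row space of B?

3

Row reduce to echelon form.
R2 ← R2 − (5/7)·R1: [0, -1/7, -6/7, 9/7, -3/7]
R3 ← R3 − (6/7)·R1: [0, -4/7, -24/7, 15/7, 9/7]
R4 ← R4 − (2/7)·R1: [0, 1/7, 6/7, -2/7, -4/7]
R5 ← R5 + (2/7)·R1: [0, 6/7, 36/7, -33/7, -3/7]
R6 ← R6 + (3/7)·R1: [0, -5/7, -30/7, 24/7, 6/7]
R3 ← R3 − (4)·R2: [0, 0, 0, -3, 3]
R4 ← R4 + R2: [0, 0, 0, 1, -1]
R5 ← R5 + (6)·R2: [0, 0, 0, 3, -3]
R6 ← R6 − (5)·R2: [0, 0, 0, -3, 3]
R4 ← R4 + (1/3)·R3: [0, 0, 0, 0, 0]
R5 ← R5 + R3: [0, 0, 0, 0, 0]
R6 ← R6 − R3: [0, 0, 0, 0, 0]
Echelon form has 3 nonzero rows, so rank(B) = 3.
The row space has dimension equal to the rank: 3.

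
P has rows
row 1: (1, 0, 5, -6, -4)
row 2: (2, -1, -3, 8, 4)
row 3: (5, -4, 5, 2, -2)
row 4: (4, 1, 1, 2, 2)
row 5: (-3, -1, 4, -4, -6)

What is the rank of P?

4

Row reduce to echelon form.
R2 ← R2 − (2)·R1: [0, -1, -13, 20, 12]
R3 ← R3 − (5)·R1: [0, -4, -20, 32, 18]
R4 ← R4 − (4)·R1: [0, 1, -19, 26, 18]
R5 ← R5 + (3)·R1: [0, -1, 19, -22, -18]
R3 ← R3 − (4)·R2: [0, 0, 32, -48, -30]
R4 ← R4 + R2: [0, 0, -32, 46, 30]
R5 ← R5 − R2: [0, 0, 32, -42, -30]
R4 ← R4 + R3: [0, 0, 0, -2, 0]
R5 ← R5 − R3: [0, 0, 0, 6, 0]
R5 ← R5 + (3)·R4: [0, 0, 0, 0, 0]
Echelon form has 4 nonzero rows, so rank(P) = 4.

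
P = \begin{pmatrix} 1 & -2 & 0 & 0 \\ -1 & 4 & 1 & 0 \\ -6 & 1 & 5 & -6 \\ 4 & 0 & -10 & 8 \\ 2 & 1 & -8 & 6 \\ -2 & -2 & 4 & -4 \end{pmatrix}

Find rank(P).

3

Row reduce to echelon form.
R2 ← R2 + R1: [0, 2, 1, 0]
R3 ← R3 + (6)·R1: [0, -11, 5, -6]
R4 ← R4 − (4)·R1: [0, 8, -10, 8]
R5 ← R5 − (2)·R1: [0, 5, -8, 6]
R6 ← R6 + (2)·R1: [0, -6, 4, -4]
R3 ← R3 + (11/2)·R2: [0, 0, 21/2, -6]
R4 ← R4 − (4)·R2: [0, 0, -14, 8]
R5 ← R5 − (5/2)·R2: [0, 0, -21/2, 6]
R6 ← R6 + (3)·R2: [0, 0, 7, -4]
R4 ← R4 + (4/3)·R3: [0, 0, 0, 0]
R5 ← R5 + R3: [0, 0, 0, 0]
R6 ← R6 − (2/3)·R3: [0, 0, 0, 0]
Echelon form has 3 nonzero rows, so rank(P) = 3.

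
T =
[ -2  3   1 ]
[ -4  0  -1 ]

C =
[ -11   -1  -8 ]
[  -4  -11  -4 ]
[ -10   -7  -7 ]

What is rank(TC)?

2

First compute TC:
[[  0, -38,  -3],
 [ 54,  11,  39]]
Now row reduce the product.
Swap R1 ↔ R2
2 nonzero rows, so rank(TC) = 2.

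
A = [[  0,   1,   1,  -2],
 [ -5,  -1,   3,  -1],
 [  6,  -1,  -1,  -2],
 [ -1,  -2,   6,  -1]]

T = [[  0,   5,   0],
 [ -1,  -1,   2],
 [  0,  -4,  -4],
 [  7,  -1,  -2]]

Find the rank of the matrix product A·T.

First compute AT:
[[-15,  -3,   2],
 [ -6, -35, -12],
 [-13,  37,   6],
 [ -5, -26, -26]]
Now row reduce the product.
R2 ← R2 − (2/5)·R1: [0, -169/5, -64/5]
R3 ← R3 − (13/15)·R1: [0, 198/5, 64/15]
R4 ← R4 − (1/3)·R1: [0, -25, -80/3]
R3 ← R3 + (198/169)·R2: [0, 0, -5440/507]
R4 ← R4 − (125/169)·R2: [0, 0, -8720/507]
R4 ← R4 − (109/68)·R3: [0, 0, 0]
3 nonzero rows, so rank(AT) = 3.

3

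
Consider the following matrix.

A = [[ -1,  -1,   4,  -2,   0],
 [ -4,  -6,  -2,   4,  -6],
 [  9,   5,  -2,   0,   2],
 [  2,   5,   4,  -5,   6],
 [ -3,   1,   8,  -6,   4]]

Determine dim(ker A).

Row reduce to echelon form.
R2 ← R2 − (4)·R1: [0, -2, -18, 12, -6]
R3 ← R3 + (9)·R1: [0, -4, 34, -18, 2]
R4 ← R4 + (2)·R1: [0, 3, 12, -9, 6]
R5 ← R5 − (3)·R1: [0, 4, -4, 0, 4]
R3 ← R3 − (2)·R2: [0, 0, 70, -42, 14]
R4 ← R4 + (3/2)·R2: [0, 0, -15, 9, -3]
R5 ← R5 + (2)·R2: [0, 0, -40, 24, -8]
R4 ← R4 + (3/14)·R3: [0, 0, 0, 0, 0]
R5 ← R5 + (4/7)·R3: [0, 0, 0, 0, 0]
3 nonzero rows, so rank(A) = 3.
A has 5 columns; by rank–nullity, nullity = 5 − 3 = 2.

2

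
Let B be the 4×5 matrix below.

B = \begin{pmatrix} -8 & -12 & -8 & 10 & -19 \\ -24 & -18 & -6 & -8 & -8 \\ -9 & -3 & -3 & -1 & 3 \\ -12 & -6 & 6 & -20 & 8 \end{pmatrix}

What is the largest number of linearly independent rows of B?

Row reduce to echelon form.
R2 ← R2 − (3)·R1: [0, 18, 18, -38, 49]
R3 ← R3 − (9/8)·R1: [0, 21/2, 6, -49/4, 195/8]
R4 ← R4 − (3/2)·R1: [0, 12, 18, -35, 73/2]
R3 ← R3 − (7/12)·R2: [0, 0, -9/2, 119/12, -101/24]
R4 ← R4 − (2/3)·R2: [0, 0, 6, -29/3, 23/6]
R4 ← R4 + (4/3)·R3: [0, 0, 0, 32/9, -16/9]
Echelon form has 4 nonzero rows, so rank(B) = 4.
The rank gives the maximum number of linearly independent rows: 4.

4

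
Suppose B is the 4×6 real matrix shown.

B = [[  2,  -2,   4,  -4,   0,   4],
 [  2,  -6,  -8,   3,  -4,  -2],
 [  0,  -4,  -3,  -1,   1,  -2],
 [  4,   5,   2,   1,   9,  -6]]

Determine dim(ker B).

Row reduce to echelon form.
R2 ← R2 − R1: [0, -4, -12, 7, -4, -6]
R4 ← R4 − (2)·R1: [0, 9, -6, 9, 9, -14]
R3 ← R3 − R2: [0, 0, 9, -8, 5, 4]
R4 ← R4 + (9/4)·R2: [0, 0, -33, 99/4, 0, -55/2]
R4 ← R4 + (11/3)·R3: [0, 0, 0, -55/12, 55/3, -77/6]
4 nonzero rows, so rank(B) = 4.
B has 6 columns; by rank–nullity, nullity = 6 − 4 = 2.

2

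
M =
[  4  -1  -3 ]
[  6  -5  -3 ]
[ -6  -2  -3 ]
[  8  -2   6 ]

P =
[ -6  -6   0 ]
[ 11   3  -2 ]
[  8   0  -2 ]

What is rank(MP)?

First compute MP:
[[-59, -27,   8],
 [-115, -51,  16],
 [-10,  30,  10],
 [-22, -54,  -8]]
Now row reduce the product.
R2 ← R2 − (115/59)·R1: [0, 96/59, 24/59]
R3 ← R3 − (10/59)·R1: [0, 2040/59, 510/59]
R4 ← R4 − (22/59)·R1: [0, -2592/59, -648/59]
R3 ← R3 − (85/4)·R2: [0, 0, 0]
R4 ← R4 + (27)·R2: [0, 0, 0]
2 nonzero rows, so rank(MP) = 2.

2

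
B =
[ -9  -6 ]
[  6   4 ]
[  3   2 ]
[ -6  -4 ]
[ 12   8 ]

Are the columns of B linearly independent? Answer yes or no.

no

Row reduce B to echelon form.
R2 ← R2 + (2/3)·R1: [0, 0]
R3 ← R3 + (1/3)·R1: [0, 0]
R4 ← R4 − (2/3)·R1: [0, 0]
R5 ← R5 + (4/3)·R1: [0, 0]
1 pivot among 2 columns.
Only 1 < 2 pivot columns, so the columns are linearly dependent.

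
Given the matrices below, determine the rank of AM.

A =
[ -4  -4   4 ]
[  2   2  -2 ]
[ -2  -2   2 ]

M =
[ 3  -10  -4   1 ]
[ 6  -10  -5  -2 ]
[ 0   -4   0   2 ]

First compute AM:
[[-36,  64,  36,  12],
 [ 18, -32, -18,  -6],
 [-18,  32,  18,   6]]
Now row reduce the product.
R2 ← R2 + (1/2)·R1: [0, 0, 0, 0]
R3 ← R3 − (1/2)·R1: [0, 0, 0, 0]
1 nonzero row, so rank(AM) = 1.

1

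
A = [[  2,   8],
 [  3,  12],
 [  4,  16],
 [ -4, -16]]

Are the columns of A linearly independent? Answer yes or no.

Row reduce A to echelon form.
R2 ← R2 − (3/2)·R1: [0, 0]
R3 ← R3 − (2)·R1: [0, 0]
R4 ← R4 + (2)·R1: [0, 0]
1 pivot among 2 columns.
Only 1 < 2 pivot columns, so the columns are linearly dependent.

no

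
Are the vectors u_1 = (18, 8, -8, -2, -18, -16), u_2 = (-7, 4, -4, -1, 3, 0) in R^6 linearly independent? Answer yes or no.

yes

Form the matrix with these vectors as rows and row reduce.
R2 ← R2 + (7/18)·R1: [0, 64/9, -64/9, -16/9, -4, -56/9]
2 nonzero rows, so the 2 vectors span a space of dimension 2.
Since 2 = 2, the vectors are linearly independent.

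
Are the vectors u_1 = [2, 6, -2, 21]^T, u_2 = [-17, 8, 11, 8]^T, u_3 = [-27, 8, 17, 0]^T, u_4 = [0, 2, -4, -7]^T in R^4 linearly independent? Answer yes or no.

Form the matrix with these vectors as rows and row reduce.
R2 ← R2 + (17/2)·R1: [0, 59, -6, 373/2]
R3 ← R3 + (27/2)·R1: [0, 89, -10, 567/2]
R3 ← R3 − (89/59)·R2: [0, 0, -56/59, 128/59]
R4 ← R4 − (2/59)·R2: [0, 0, -224/59, -786/59]
R4 ← R4 − (4)·R3: [0, 0, 0, -22]
4 nonzero rows, so the 4 vectors span a space of dimension 4.
Since 4 = 4, the vectors are linearly independent.

yes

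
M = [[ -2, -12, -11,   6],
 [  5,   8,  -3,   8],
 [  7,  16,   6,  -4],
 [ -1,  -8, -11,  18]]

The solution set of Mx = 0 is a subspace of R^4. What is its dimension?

0

Row reduce to echelon form.
R2 ← R2 + (5/2)·R1: [0, -22, -61/2, 23]
R3 ← R3 + (7/2)·R1: [0, -26, -65/2, 17]
R4 ← R4 − (1/2)·R1: [0, -2, -11/2, 15]
R3 ← R3 − (13/11)·R2: [0, 0, 39/11, -112/11]
R4 ← R4 − (1/11)·R2: [0, 0, -30/11, 142/11]
R4 ← R4 + (10/13)·R3: [0, 0, 0, 66/13]
4 nonzero rows, so rank(M) = 4.
M has 4 columns; by rank–nullity, nullity = 4 − 4 = 0.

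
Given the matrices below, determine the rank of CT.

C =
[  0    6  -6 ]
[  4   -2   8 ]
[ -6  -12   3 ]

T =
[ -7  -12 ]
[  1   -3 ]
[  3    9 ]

2

First compute CT:
[[-12, -72],
 [ -6,  30],
 [ 39, 135]]
Now row reduce the product.
R2 ← R2 − (1/2)·R1: [0, 66]
R3 ← R3 + (13/4)·R1: [0, -99]
R3 ← R3 + (3/2)·R2: [0, 0]
2 nonzero rows, so rank(CT) = 2.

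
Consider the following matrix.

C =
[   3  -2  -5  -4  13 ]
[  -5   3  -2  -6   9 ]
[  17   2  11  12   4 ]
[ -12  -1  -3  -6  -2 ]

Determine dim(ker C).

Row reduce to echelon form.
R2 ← R2 + (5/3)·R1: [0, -1/3, -31/3, -38/3, 92/3]
R3 ← R3 − (17/3)·R1: [0, 40/3, 118/3, 104/3, -209/3]
R4 ← R4 + (4)·R1: [0, -9, -23, -22, 50]
R3 ← R3 + (40)·R2: [0, 0, -374, -472, 1157]
R4 ← R4 − (27)·R2: [0, 0, 256, 320, -778]
R4 ← R4 + (128/187)·R3: [0, 0, 0, -576/187, 2610/187]
4 nonzero rows, so rank(C) = 4.
C has 5 columns; by rank–nullity, nullity = 5 − 4 = 1.

1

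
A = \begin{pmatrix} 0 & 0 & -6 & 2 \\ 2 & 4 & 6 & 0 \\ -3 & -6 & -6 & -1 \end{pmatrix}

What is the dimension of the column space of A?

Row reduce to echelon form.
Swap R1 ↔ R2
R3 ← R3 + (3/2)·R1: [0, 0, 3, -1]
R3 ← R3 + (1/2)·R2: [0, 0, 0, 0]
Echelon form has 2 nonzero rows, so rank(A) = 2.
The column space has dimension equal to the rank: 2.

2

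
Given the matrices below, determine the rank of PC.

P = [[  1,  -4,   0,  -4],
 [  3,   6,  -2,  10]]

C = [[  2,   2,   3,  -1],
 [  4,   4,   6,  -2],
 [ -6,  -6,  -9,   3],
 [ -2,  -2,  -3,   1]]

First compute PC:
[[ -6,  -6,  -9,   3],
 [ 22,  22,  33, -11]]
Now row reduce the product.
R2 ← R2 + (11/3)·R1: [0, 0, 0, 0]
1 nonzero row, so rank(PC) = 1.

1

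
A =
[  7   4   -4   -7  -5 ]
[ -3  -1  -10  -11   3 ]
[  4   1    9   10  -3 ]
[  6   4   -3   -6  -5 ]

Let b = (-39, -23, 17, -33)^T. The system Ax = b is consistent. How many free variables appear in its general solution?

2

Row reduce the augmented matrix [A | b].
R2 ← R2 + (3/7)·R1: [0, 5/7, -82/7, -14, 6/7, -278/7]
R3 ← R3 − (4/7)·R1: [0, -9/7, 79/7, 14, -1/7, 275/7]
R4 ← R4 − (6/7)·R1: [0, 4/7, 3/7, 0, -5/7, 3/7]
R3 ← R3 + (9/5)·R2: [0, 0, -49/5, -56/5, 7/5, -161/5]
R4 ← R4 − (4/5)·R2: [0, 0, 49/5, 56/5, -7/5, 161/5]
R4 ← R4 + R3: [0, 0, 0, 0, 0, 0]
The echelon form has 3 nonzero rows, and every pivot lies in the first 5 columns, so rank(A) = rank([A|b]) = 3.
The system is consistent.
Free variables = (unknowns) − (rank) = 5 − 3 = 2.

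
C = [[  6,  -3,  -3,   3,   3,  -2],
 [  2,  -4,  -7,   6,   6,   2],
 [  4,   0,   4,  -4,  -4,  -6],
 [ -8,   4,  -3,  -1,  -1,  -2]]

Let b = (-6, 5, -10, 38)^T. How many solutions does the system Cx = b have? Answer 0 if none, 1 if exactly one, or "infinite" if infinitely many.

infinite

Row reduce the augmented matrix [C | b].
R2 ← R2 − (1/3)·R1: [0, -3, -6, 5, 5, 8/3, 7]
R3 ← R3 − (2/3)·R1: [0, 2, 6, -6, -6, -14/3, -6]
R4 ← R4 + (4/3)·R1: [0, 0, -7, 3, 3, -14/3, 30]
R3 ← R3 + (2/3)·R2: [0, 0, 2, -8/3, -8/3, -26/9, -4/3]
R4 ← R4 + (7/2)·R3: [0, 0, 0, -19/3, -19/3, -133/9, 76/3]
The echelon form has 4 nonzero rows, and every pivot lies in the first 6 columns, so rank(C) = rank([C|b]) = 4.
The system is consistent.
rank = 4 < 6 unknowns, so there are infinitely many solutions.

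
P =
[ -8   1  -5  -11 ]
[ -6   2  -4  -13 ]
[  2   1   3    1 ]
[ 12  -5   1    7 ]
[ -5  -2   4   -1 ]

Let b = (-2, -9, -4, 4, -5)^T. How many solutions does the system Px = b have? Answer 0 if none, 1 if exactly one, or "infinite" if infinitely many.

0

Row reduce the augmented matrix [P | b].
R2 ← R2 − (3/4)·R1: [0, 5/4, -1/4, -19/4, -15/2]
R3 ← R3 + (1/4)·R1: [0, 5/4, 7/4, -7/4, -9/2]
R4 ← R4 + (3/2)·R1: [0, -7/2, -13/2, -19/2, 1]
R5 ← R5 − (5/8)·R1: [0, -21/8, 57/8, 47/8, -15/4]
R3 ← R3 − R2: [0, 0, 2, 3, 3]
R4 ← R4 + (14/5)·R2: [0, 0, -36/5, -114/5, -20]
R5 ← R5 + (21/10)·R2: [0, 0, 33/5, -41/10, -39/2]
R4 ← R4 + (18/5)·R3: [0, 0, 0, -12, -46/5]
R5 ← R5 − (33/10)·R3: [0, 0, 0, -14, -147/5]
R5 ← R5 − (7/6)·R4: [0, 0, 0, 0, -56/3]
The echelon form has 5 nonzero rows; the last pivot sits in the augmented column, so rank(P) = 4 but rank([P|b]) = 5.
Since the ranks differ, the system is inconsistent.
It has no solutions.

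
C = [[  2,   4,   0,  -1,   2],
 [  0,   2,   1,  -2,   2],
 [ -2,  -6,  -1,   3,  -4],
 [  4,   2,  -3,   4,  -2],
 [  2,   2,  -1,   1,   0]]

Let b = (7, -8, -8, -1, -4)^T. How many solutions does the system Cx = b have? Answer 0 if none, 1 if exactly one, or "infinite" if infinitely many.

Row reduce the augmented matrix [C | b].
R3 ← R3 + R1: [0, -2, -1, 2, -2, -1]
R4 ← R4 − (2)·R1: [0, -6, -3, 6, -6, -15]
R5 ← R5 − R1: [0, -2, -1, 2, -2, -11]
R3 ← R3 + R2: [0, 0, 0, 0, 0, -9]
R4 ← R4 + (3)·R2: [0, 0, 0, 0, 0, -39]
R5 ← R5 + R2: [0, 0, 0, 0, 0, -19]
R4 ← R4 − (13/3)·R3: [0, 0, 0, 0, 0, 0]
R5 ← R5 − (19/9)·R3: [0, 0, 0, 0, 0, 0]
The echelon form has 3 nonzero rows; the last pivot sits in the augmented column, so rank(C) = 2 but rank([C|b]) = 3.
Since the ranks differ, the system is inconsistent.
It has no solutions.

0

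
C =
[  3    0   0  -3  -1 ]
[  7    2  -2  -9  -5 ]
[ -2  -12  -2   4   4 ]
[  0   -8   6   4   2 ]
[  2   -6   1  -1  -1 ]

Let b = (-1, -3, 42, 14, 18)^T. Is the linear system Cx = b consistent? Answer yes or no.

yes

Row reduce the augmented matrix [C | b].
R2 ← R2 − (7/3)·R1: [0, 2, -2, -2, -8/3, -2/3]
R3 ← R3 + (2/3)·R1: [0, -12, -2, 2, 10/3, 124/3]
R5 ← R5 − (2/3)·R1: [0, -6, 1, 1, -1/3, 56/3]
R3 ← R3 + (6)·R2: [0, 0, -14, -10, -38/3, 112/3]
R4 ← R4 + (4)·R2: [0, 0, -2, -4, -26/3, 34/3]
R5 ← R5 + (3)·R2: [0, 0, -5, -5, -25/3, 50/3]
R4 ← R4 − (1/7)·R3: [0, 0, 0, -18/7, -48/7, 6]
R5 ← R5 − (5/14)·R3: [0, 0, 0, -10/7, -80/21, 10/3]
R5 ← R5 − (5/9)·R4: [0, 0, 0, 0, 0, 0]
The echelon form has 4 nonzero rows, and every pivot lies in the first 5 columns, so rank(C) = rank([C|b]) = 4.
The system is consistent.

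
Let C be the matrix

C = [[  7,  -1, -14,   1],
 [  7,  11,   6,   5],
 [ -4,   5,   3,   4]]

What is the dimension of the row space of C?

3

Row reduce to echelon form.
R2 ← R2 − R1: [0, 12, 20, 4]
R3 ← R3 + (4/7)·R1: [0, 31/7, -5, 32/7]
R3 ← R3 − (31/84)·R2: [0, 0, -260/21, 65/21]
Echelon form has 3 nonzero rows, so rank(C) = 3.
The row space has dimension equal to the rank: 3.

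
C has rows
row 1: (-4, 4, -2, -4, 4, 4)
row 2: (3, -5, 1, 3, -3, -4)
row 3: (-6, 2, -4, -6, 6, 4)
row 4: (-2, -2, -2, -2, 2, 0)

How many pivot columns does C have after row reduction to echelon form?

Row reduce to echelon form.
R2 ← R2 + (3/4)·R1: [0, -2, -1/2, 0, 0, -1]
R3 ← R3 − (3/2)·R1: [0, -4, -1, 0, 0, -2]
R4 ← R4 − (1/2)·R1: [0, -4, -1, 0, 0, -2]
R3 ← R3 − (2)·R2: [0, 0, 0, 0, 0, 0]
R4 ← R4 − (2)·R2: [0, 0, 0, 0, 0, 0]
Echelon form has 2 nonzero rows, so rank(C) = 2.
Each nonzero row contributes one pivot column: 2 pivot columns.

2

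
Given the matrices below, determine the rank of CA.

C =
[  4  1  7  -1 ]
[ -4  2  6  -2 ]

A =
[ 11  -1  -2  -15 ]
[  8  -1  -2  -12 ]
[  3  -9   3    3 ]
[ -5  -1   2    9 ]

First compute CA:
[[ 78, -67,   9, -60],
 [  0, -50,  18,  36]]
Now row reduce the product.
2 nonzero rows, so rank(CA) = 2.

2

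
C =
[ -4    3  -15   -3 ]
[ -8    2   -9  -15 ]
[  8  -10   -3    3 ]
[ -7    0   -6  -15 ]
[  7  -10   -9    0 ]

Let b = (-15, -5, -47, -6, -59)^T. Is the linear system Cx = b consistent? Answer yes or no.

yes

Row reduce the augmented matrix [C | b].
R2 ← R2 − (2)·R1: [0, -4, 21, -9, 25]
R3 ← R3 + (2)·R1: [0, -4, -33, -3, -77]
R4 ← R4 − (7/4)·R1: [0, -21/4, 81/4, -39/4, 81/4]
R5 ← R5 + (7/4)·R1: [0, -19/4, -141/4, -21/4, -341/4]
R3 ← R3 − R2: [0, 0, -54, 6, -102]
R4 ← R4 − (21/16)·R2: [0, 0, -117/16, 33/16, -201/16]
R5 ← R5 − (19/16)·R2: [0, 0, -963/16, 87/16, -1839/16]
R4 ← R4 − (13/96)·R3: [0, 0, 0, 5/4, 5/4]
R5 ← R5 − (107/96)·R3: [0, 0, 0, -5/4, -5/4]
R5 ← R5 + R4: [0, 0, 0, 0, 0]
The echelon form has 4 nonzero rows, and every pivot lies in the first 4 columns, so rank(C) = rank([C|b]) = 4.
The system is consistent.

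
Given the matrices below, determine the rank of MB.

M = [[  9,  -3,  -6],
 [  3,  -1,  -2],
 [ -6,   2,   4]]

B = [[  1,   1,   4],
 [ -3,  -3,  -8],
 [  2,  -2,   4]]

1

First compute MB:
[[  6,  30,  36],
 [  2,  10,  12],
 [ -4, -20, -24]]
Now row reduce the product.
R2 ← R2 − (1/3)·R1: [0, 0, 0]
R3 ← R3 + (2/3)·R1: [0, 0, 0]
1 nonzero row, so rank(MB) = 1.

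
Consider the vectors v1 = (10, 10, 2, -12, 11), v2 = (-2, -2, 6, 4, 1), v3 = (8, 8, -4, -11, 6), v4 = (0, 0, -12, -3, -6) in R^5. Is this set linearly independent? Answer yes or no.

Form the matrix with these vectors as rows and row reduce.
R2 ← R2 + (1/5)·R1: [0, 0, 32/5, 8/5, 16/5]
R3 ← R3 − (4/5)·R1: [0, 0, -28/5, -7/5, -14/5]
R3 ← R3 + (7/8)·R2: [0, 0, 0, 0, 0]
R4 ← R4 + (15/8)·R2: [0, 0, 0, 0, 0]
2 nonzero rows, so the 4 vectors span a space of dimension 2.
Since 2 < 4, the vectors are linearly dependent.

no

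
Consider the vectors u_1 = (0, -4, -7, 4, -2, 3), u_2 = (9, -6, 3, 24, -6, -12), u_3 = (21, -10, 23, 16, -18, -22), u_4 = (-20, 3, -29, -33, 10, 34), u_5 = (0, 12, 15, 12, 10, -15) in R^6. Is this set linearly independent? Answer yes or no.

Form the matrix with these vectors as rows and row reduce.
Swap R1 ↔ R2
R3 ← R3 − (7/3)·R1: [0, 4, 16, -40, -4, 6]
R4 ← R4 + (20/9)·R1: [0, -31/3, -67/3, 61/3, -10/3, 22/3]
R3 ← R3 + R2: [0, 0, 9, -36, -6, 9]
R4 ← R4 − (31/12)·R2: [0, 0, -17/4, 10, 11/6, -5/12]
R5 ← R5 + (3)·R2: [0, 0, -6, 24, 4, -6]
R4 ← R4 + (17/36)·R3: [0, 0, 0, -7, -1, 23/6]
R5 ← R5 + (2/3)·R3: [0, 0, 0, 0, 0, 0]
4 nonzero rows, so the 5 vectors span a space of dimension 4.
Since 4 < 5, the vectors are linearly dependent.

no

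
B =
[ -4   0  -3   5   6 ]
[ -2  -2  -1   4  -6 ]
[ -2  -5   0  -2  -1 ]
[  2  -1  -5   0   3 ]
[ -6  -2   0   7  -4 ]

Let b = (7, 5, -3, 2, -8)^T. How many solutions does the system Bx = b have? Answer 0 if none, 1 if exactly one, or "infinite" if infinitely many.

Row reduce the augmented matrix [B | b].
R2 ← R2 − (1/2)·R1: [0, -2, 1/2, 3/2, -9, 3/2]
R3 ← R3 − (1/2)·R1: [0, -5, 3/2, -9/2, -4, -13/2]
R4 ← R4 + (1/2)·R1: [0, -1, -13/2, 5/2, 6, 11/2]
R5 ← R5 − (3/2)·R1: [0, -2, 9/2, -1/2, -13, -37/2]
R3 ← R3 − (5/2)·R2: [0, 0, 1/4, -33/4, 37/2, -41/4]
R4 ← R4 − (1/2)·R2: [0, 0, -27/4, 7/4, 21/2, 19/4]
R5 ← R5 − R2: [0, 0, 4, -2, -4, -20]
R4 ← R4 + (27)·R3: [0, 0, 0, -221, 510, -272]
R5 ← R5 − (16)·R3: [0, 0, 0, 130, -300, 144]
R5 ← R5 + (10/17)·R4: [0, 0, 0, 0, 0, -16]
The echelon form has 5 nonzero rows; the last pivot sits in the augmented column, so rank(B) = 4 but rank([B|b]) = 5.
Since the ranks differ, the system is inconsistent.
It has no solutions.

0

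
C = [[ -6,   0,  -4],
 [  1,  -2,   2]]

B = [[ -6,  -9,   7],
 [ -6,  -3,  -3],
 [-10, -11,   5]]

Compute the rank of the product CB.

2

First compute CB:
[[ 76,  98, -62],
 [-14, -25,  23]]
Now row reduce the product.
R2 ← R2 + (7/38)·R1: [0, -132/19, 220/19]
2 nonzero rows, so rank(CB) = 2.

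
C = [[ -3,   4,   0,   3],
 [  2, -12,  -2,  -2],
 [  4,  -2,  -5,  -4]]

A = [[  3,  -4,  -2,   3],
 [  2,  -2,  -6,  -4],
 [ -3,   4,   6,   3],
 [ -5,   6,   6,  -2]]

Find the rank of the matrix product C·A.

First compute CA:
[[-16,  22,   0, -31],
 [ -2,  -4,  44,  52],
 [ 43, -56, -50,  13]]
Now row reduce the product.
R2 ← R2 − (1/8)·R1: [0, -27/4, 44, 447/8]
R3 ← R3 + (43/16)·R1: [0, 25/8, -50, -1125/16]
R3 ← R3 + (25/54)·R2: [0, 0, -800/27, -400/9]
3 nonzero rows, so rank(CA) = 3.

3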